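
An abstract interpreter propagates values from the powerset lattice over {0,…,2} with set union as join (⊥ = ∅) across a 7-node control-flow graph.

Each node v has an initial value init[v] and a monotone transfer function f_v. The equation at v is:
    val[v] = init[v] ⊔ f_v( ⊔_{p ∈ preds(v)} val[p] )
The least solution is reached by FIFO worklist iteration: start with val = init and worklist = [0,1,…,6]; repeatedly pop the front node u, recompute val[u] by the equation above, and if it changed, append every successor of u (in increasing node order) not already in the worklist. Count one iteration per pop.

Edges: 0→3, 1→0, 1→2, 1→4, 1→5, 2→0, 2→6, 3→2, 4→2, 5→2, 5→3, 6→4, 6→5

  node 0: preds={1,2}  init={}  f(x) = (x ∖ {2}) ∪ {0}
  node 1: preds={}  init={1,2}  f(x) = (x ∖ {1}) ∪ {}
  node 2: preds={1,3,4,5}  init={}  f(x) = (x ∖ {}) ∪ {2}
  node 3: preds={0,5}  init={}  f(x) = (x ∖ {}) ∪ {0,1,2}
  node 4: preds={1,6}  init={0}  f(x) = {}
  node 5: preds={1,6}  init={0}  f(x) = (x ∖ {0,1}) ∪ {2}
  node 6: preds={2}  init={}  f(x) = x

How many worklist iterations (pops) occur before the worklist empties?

12

Worklist (12 pops):
  #1 pop 0: in={1,2} → {0,1} (was {}); enqueue []
  #2 pop 1: in={} → {1,2} (no change)
  #3 pop 2: in={0,1,2} → {0,1,2} (was {}); enqueue [0]
  #4 pop 3: in={0,1} → {0,1,2} (was {}); enqueue [2]
  #5 pop 4: in={1,2} → {0} (no change)
  #6 pop 5: in={1,2} → {0,2} (was {0}); enqueue [3]
  #7 pop 6: in={0,1,2} → {0,1,2} (was {}); enqueue [4,5]
  #8 pop 0: in={0,1,2} → {0,1} (no change)
  #9 pop 2: in={0,1,2} → {0,1,2} (no change)
  #10 pop 3: in={0,1,2} → {0,1,2} (no change)
  #11 pop 4: in={0,1,2} → {0} (no change)
  #12 pop 5: in={0,1,2} → {0,2} (no change)

Fixpoint:
  val[0] = {0,1}
  val[1] = {1,2}
  val[2] = {0,1,2}
  val[3] = {0,1,2}
  val[4] = {0}
  val[5] = {0,2}
  val[6] = {0,1,2}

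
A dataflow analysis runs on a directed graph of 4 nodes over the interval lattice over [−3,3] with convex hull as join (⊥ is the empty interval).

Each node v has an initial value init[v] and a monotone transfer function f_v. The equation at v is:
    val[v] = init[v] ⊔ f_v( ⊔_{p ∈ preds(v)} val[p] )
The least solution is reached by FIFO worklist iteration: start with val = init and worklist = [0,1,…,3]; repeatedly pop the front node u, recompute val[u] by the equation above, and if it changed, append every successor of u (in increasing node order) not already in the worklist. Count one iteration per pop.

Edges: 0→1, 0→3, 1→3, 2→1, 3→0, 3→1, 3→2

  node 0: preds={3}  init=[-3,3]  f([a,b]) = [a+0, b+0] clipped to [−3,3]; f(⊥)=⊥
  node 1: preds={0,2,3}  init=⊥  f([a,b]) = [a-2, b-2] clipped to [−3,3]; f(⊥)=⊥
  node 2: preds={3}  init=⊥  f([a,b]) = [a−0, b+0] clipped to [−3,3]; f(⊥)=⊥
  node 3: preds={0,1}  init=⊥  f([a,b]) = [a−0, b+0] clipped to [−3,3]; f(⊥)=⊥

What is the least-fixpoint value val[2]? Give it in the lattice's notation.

[-3,3]

Worklist (8 pops):
  #1 pop 0: in=⊥ → [-3,3] (no change)
  #2 pop 1: in=[-3,3] → [-3,1] (was ⊥); enqueue []
  #3 pop 2: in=⊥ → ⊥ (no change)
  #4 pop 3: in=[-3,3] → [-3,3] (was ⊥); enqueue [0,1,2]
  #5 pop 0: in=[-3,3] → [-3,3] (no change)
  #6 pop 1: in=[-3,3] → [-3,1] (no change)
  #7 pop 2: in=[-3,3] → [-3,3] (was ⊥); enqueue [1]
  #8 pop 1: in=[-3,3] → [-3,1] (no change)

Fixpoint:
  val[0] = [-3,3]
  val[1] = [-3,1]
  val[2] = [-3,3]
  val[3] = [-3,3]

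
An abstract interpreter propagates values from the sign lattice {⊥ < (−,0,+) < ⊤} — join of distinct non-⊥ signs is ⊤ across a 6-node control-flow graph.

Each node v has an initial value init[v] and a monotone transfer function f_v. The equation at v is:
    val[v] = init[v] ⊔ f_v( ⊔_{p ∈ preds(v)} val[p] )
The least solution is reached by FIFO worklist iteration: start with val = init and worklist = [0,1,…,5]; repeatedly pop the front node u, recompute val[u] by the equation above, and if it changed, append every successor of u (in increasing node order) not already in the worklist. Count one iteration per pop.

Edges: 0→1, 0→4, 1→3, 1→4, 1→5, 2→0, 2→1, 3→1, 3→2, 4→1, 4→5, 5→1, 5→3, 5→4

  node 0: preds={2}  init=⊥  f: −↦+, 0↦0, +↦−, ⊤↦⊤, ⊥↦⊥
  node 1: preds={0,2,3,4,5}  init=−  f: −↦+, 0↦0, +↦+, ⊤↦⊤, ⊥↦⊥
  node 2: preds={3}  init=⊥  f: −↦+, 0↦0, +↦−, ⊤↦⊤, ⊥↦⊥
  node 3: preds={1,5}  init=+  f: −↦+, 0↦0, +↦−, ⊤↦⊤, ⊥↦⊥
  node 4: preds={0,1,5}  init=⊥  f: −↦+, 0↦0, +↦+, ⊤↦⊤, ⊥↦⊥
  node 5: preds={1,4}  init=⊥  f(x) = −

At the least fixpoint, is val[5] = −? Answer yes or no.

yes

Worklist (14 pops):
  #1 pop 0: in=⊥ → ⊥ (no change)
  #2 pop 1: in=+ → ⊤ (was −); enqueue []
  #3 pop 2: in=+ → − (was ⊥); enqueue [0,1]
  #4 pop 3: in=⊤ → ⊤ (was +); enqueue [2]
  #5 pop 4: in=⊤ → ⊤ (was ⊥); enqueue []
  #6 pop 5: in=⊤ → − (was ⊥); enqueue [3,4]
  #7 pop 0: in=− → + (was ⊥); enqueue []
  #8 pop 1: in=⊤ → ⊤ (no change)
  #9 pop 2: in=⊤ → ⊤ (was −); enqueue [0,1]
  #10 pop 3: in=⊤ → ⊤ (no change)
  #11 pop 4: in=⊤ → ⊤ (no change)
  #12 pop 0: in=⊤ → ⊤ (was +); enqueue [4]
  #13 pop 1: in=⊤ → ⊤ (no change)
  #14 pop 4: in=⊤ → ⊤ (no change)

Fixpoint:
  val[0] = ⊤
  val[1] = ⊤
  val[2] = ⊤
  val[3] = ⊤
  val[4] = ⊤
  val[5] = −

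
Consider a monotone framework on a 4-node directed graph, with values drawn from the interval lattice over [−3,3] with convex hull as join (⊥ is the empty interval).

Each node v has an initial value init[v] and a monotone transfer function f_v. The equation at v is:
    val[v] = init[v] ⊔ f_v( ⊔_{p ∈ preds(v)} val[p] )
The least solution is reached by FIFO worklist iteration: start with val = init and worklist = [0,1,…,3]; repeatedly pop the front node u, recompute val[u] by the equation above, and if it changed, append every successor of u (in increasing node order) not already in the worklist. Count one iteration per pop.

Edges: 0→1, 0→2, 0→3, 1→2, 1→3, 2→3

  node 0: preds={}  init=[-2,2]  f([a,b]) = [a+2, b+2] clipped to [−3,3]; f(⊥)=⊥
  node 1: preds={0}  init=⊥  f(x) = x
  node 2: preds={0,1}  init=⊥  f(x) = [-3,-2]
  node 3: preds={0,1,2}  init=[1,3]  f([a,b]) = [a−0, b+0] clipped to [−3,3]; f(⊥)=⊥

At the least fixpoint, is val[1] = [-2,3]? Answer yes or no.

Trace (4 dequeues):
  [1] u=0 | in ⊥ | out [-2,2] | ==
  [2] u=1 | in [-2,2] | out [-2,2] | prev ⊥ | push {}
  [3] u=2 | in [-2,2] | out [-3,-2] | prev ⊥ | push {}
  [4] u=3 | in [-3,2] | out [-3,3] | prev [1,3] | push {}

Converged values:
  [0] [-2,2]
  [1] [-2,2]
  [2] [-3,-2]
  [3] [-3,3]

no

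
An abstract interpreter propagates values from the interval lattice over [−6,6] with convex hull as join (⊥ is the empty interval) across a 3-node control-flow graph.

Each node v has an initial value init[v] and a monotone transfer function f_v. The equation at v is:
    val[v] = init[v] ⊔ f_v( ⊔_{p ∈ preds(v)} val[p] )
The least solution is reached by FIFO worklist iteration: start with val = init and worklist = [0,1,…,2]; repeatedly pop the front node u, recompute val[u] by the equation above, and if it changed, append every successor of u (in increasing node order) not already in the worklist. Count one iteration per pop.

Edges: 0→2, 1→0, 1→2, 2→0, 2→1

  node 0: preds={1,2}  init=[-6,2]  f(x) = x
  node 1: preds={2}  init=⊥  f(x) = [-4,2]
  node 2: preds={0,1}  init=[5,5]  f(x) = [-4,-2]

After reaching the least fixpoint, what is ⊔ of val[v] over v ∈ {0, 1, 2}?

[-6,5]

Trace (5 dequeues):
  [1] u=0 | in [5,5] | out [-6,5] | prev [-6,2] | push {}
  [2] u=1 | in [5,5] | out [-4,2] | prev ⊥ | push {0}
  [3] u=2 | in [-6,5] | out [-4,5] | prev [5,5] | push {1}
  [4] u=0 | in [-4,5] | out [-6,5] | ==
  [5] u=1 | in [-4,5] | out [-4,2] | ==

Converged values:
  [0] [-6,5]
  [1] [-4,2]
  [2] [-4,5]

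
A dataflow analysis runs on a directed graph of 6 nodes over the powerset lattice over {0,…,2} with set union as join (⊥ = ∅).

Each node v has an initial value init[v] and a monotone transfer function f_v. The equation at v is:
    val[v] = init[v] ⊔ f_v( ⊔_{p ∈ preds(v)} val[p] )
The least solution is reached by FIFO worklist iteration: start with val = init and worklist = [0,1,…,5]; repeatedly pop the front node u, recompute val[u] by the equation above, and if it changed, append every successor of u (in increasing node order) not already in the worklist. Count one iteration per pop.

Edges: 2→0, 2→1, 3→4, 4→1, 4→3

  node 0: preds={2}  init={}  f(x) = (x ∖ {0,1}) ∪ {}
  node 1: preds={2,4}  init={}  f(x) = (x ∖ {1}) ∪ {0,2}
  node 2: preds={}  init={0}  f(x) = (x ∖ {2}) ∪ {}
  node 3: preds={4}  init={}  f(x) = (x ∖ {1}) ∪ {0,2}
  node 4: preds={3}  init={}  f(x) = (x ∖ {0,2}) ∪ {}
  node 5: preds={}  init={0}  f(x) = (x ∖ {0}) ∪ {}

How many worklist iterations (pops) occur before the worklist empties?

6

Trace (6 dequeues):
  [1] u=0 | in {0} | out {} | ==
  [2] u=1 | in {0} | out {0,2} | prev {} | push {}
  [3] u=2 | in {} | out {0} | ==
  [4] u=3 | in {} | out {0,2} | prev {} | push {}
  [5] u=4 | in {0,2} | out {} | ==
  [6] u=5 | in {} | out {0} | ==

Converged values:
  [0] {}
  [1] {0,2}
  [2] {0}
  [3] {0,2}
  [4] {}
  [5] {0}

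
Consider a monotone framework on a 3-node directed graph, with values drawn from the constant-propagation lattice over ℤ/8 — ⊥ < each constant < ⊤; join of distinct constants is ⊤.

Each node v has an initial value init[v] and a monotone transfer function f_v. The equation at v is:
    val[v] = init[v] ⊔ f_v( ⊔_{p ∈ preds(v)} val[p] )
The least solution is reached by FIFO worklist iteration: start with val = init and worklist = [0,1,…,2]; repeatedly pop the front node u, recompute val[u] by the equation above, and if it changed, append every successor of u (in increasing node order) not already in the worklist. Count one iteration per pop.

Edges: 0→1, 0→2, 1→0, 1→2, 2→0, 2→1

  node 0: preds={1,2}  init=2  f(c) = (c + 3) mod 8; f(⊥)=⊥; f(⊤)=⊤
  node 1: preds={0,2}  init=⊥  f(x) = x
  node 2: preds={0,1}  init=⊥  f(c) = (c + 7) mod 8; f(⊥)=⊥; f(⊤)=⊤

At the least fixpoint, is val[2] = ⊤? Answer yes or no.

Worklist (8 pops):
  #1 pop 0: in=⊥ → 2 (no change)
  #2 pop 1: in=2 → 2 (was ⊥); enqueue [0]
  #3 pop 2: in=2 → 1 (was ⊥); enqueue [1]
  #4 pop 0: in=⊤ → ⊤ (was 2); enqueue [2]
  #5 pop 1: in=⊤ → ⊤ (was 2); enqueue [0]
  #6 pop 2: in=⊤ → ⊤ (was 1); enqueue [1]
  #7 pop 0: in=⊤ → ⊤ (no change)
  #8 pop 1: in=⊤ → ⊤ (no change)

Fixpoint:
  val[0] = ⊤
  val[1] = ⊤
  val[2] = ⊤

yes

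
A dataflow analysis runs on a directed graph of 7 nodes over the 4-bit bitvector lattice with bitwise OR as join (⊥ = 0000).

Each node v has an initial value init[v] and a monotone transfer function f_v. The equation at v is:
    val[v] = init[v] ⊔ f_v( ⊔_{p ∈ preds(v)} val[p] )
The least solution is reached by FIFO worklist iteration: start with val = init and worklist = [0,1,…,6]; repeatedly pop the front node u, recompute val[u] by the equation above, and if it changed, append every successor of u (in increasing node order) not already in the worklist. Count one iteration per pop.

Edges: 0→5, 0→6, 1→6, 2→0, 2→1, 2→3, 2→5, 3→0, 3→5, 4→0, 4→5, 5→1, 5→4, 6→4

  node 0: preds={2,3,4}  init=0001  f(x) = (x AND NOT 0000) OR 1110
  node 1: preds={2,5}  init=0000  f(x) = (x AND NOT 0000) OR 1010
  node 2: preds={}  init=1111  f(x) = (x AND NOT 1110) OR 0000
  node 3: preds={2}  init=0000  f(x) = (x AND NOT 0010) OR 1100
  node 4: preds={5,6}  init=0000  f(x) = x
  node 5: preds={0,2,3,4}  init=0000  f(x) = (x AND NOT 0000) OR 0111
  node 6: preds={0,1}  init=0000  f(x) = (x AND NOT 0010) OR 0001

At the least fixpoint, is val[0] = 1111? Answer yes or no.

yes

Worklist (12 pops):
  #1 pop 0: in=1111 → 1111 (was 0001); enqueue []
  #2 pop 1: in=1111 → 1111 (was 0000); enqueue []
  #3 pop 2: in=0000 → 1111 (no change)
  #4 pop 3: in=1111 → 1101 (was 0000); enqueue [0]
  #5 pop 4: in=0000 → 0000 (no change)
  #6 pop 5: in=1111 → 1111 (was 0000); enqueue [1,4]
  #7 pop 6: in=1111 → 1101 (was 0000); enqueue []
  #8 pop 0: in=1111 → 1111 (no change)
  #9 pop 1: in=1111 → 1111 (no change)
  #10 pop 4: in=1111 → 1111 (was 0000); enqueue [0,5]
  #11 pop 0: in=1111 → 1111 (no change)
  #12 pop 5: in=1111 → 1111 (no change)

Fixpoint:
  val[0] = 1111
  val[1] = 1111
  val[2] = 1111
  val[3] = 1101
  val[4] = 1111
  val[5] = 1111
  val[6] = 1101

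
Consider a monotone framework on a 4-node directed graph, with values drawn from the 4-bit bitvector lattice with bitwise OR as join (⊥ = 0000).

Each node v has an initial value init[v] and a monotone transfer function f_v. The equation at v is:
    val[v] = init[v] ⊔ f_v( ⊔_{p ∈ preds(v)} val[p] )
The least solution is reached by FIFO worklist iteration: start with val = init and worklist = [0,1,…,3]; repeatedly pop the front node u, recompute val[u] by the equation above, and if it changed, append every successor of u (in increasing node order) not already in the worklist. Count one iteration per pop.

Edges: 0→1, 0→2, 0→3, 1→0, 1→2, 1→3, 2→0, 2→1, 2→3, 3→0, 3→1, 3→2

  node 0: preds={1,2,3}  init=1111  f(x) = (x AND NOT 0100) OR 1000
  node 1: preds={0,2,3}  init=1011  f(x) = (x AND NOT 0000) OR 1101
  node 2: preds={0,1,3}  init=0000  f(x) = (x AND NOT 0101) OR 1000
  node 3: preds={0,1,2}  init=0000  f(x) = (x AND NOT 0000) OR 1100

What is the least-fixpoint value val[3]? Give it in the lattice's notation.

Trace (7 dequeues):
  [1] u=0 | in 1011 | out 1111 | ==
  [2] u=1 | in 1111 | out 1111 | prev 1011 | push {0}
  [3] u=2 | in 1111 | out 1010 | prev 0000 | push {1}
  [4] u=3 | in 1111 | out 1111 | prev 0000 | push {2}
  [5] u=0 | in 1111 | out 1111 | ==
  [6] u=1 | in 1111 | out 1111 | ==
  [7] u=2 | in 1111 | out 1010 | ==

Converged values:
  [0] 1111
  [1] 1111
  [2] 1010
  [3] 1111

1111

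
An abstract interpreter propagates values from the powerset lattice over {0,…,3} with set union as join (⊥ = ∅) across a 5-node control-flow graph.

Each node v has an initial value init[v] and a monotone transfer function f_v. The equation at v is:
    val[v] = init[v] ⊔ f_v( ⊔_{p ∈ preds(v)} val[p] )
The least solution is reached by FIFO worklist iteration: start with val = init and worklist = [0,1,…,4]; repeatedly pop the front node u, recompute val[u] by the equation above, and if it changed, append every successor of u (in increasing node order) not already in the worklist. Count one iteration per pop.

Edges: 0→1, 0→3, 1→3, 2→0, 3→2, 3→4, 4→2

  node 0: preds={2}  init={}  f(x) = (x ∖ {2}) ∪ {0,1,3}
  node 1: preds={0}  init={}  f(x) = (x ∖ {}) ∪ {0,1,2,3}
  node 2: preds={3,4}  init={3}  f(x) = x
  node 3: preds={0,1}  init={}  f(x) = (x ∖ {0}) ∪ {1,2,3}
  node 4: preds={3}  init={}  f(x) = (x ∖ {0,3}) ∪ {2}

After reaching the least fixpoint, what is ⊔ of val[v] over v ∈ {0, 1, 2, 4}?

Iteration log — 7 steps:
  step 1. node 0  ⊔preds={3}  new={0,1,3}  old={}  +wl: 
  step 2. node 1  ⊔preds={0,1,3}  new={0,1,2,3}  old={}  +wl: 
  step 3. node 2  ⊔preds={}  new={3}  stable
  step 4. node 3  ⊔preds={0,1,2,3}  new={1,2,3}  old={}  +wl: 2
  step 5. node 4  ⊔preds={1,2,3}  new={1,2}  old={}  +wl: 
  step 6. node 2  ⊔preds={1,2,3}  new={1,2,3}  old={3}  +wl: 0
  step 7. node 0  ⊔preds={1,2,3}  new={0,1,3}  stable

Least fixpoint reached:
  node 0: {0,1,3}
  node 1: {0,1,2,3}
  node 2: {1,2,3}
  node 3: {1,2,3}
  node 4: {1,2}

{0,1,2,3}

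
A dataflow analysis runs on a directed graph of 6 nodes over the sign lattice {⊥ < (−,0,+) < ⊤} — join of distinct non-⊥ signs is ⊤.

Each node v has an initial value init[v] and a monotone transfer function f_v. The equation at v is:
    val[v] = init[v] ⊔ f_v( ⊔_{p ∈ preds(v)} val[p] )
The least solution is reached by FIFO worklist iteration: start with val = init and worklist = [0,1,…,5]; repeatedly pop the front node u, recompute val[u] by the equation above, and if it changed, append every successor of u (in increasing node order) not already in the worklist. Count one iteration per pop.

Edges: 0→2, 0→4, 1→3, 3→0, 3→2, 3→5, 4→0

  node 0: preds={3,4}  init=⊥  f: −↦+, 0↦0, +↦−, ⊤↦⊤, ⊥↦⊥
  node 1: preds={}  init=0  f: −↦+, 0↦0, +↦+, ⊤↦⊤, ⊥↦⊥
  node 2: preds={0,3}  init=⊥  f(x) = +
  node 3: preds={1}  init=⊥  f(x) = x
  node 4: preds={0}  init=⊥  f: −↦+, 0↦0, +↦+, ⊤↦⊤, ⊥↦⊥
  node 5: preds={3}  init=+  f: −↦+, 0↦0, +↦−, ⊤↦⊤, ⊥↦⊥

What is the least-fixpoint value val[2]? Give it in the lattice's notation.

Iteration log — 10 steps:
  step 1. node 0  ⊔preds=⊥  new=⊥  stable
  step 2. node 1  ⊔preds=⊥  new=0  stable
  step 3. node 2  ⊔preds=⊥  new=+  old=⊥  +wl: 
  step 4. node 3  ⊔preds=0  new=0  old=⊥  +wl: 0,2
  step 5. node 4  ⊔preds=⊥  new=⊥  stable
  step 6. node 5  ⊔preds=0  new=⊤  old=+  +wl: 
  step 7. node 0  ⊔preds=0  new=0  old=⊥  +wl: 4
  step 8. node 2  ⊔preds=0  new=+  stable
  step 9. node 4  ⊔preds=0  new=0  old=⊥  +wl: 0
  step 10. node 0  ⊔preds=0  new=0  stable

Least fixpoint reached:
  node 0: 0
  node 1: 0
  node 2: +
  node 3: 0
  node 4: 0
  node 5: ⊤

+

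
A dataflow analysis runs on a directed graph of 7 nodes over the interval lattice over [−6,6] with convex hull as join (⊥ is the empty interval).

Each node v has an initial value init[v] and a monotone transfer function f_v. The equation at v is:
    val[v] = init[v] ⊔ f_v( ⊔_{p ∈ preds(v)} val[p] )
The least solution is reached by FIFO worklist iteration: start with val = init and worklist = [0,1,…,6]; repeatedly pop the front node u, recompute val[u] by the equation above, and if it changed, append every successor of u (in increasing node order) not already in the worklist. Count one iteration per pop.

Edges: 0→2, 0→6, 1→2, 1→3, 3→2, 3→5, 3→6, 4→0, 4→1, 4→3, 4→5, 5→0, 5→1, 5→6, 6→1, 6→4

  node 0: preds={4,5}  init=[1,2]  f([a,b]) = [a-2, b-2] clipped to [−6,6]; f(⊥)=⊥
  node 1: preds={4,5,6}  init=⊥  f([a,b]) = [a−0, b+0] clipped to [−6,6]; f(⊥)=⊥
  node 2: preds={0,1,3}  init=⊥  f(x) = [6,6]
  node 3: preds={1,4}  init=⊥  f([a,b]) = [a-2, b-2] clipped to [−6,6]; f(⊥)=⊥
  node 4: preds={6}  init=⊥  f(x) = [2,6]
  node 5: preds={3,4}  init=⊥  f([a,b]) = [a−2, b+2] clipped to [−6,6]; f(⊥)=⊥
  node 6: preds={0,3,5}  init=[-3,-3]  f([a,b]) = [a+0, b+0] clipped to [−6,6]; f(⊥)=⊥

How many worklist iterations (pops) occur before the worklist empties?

15

Iteration log — 15 steps:
  step 1. node 0  ⊔preds=⊥  new=[1,2]  stable
  step 2. node 1  ⊔preds=[-3,-3]  new=[-3,-3]  old=⊥  +wl: 
  step 3. node 2  ⊔preds=[-3,2]  new=[6,6]  old=⊥  +wl: 
  step 4. node 3  ⊔preds=[-3,-3]  new=[-5,-5]  old=⊥  +wl: 2
  step 5. node 4  ⊔preds=[-3,-3]  new=[2,6]  old=⊥  +wl: 0,1,3
  step 6. node 5  ⊔preds=[-5,6]  new=[-6,6]  old=⊥  +wl: 
  step 7. node 6  ⊔preds=[-6,6]  new=[-6,6]  old=[-3,-3]  +wl: 4
  step 8. node 2  ⊔preds=[-5,2]  new=[6,6]  stable
  step 9. node 0  ⊔preds=[-6,6]  new=[-6,4]  old=[1,2]  +wl: 2,6
  step 10. node 1  ⊔preds=[-6,6]  new=[-6,6]  old=[-3,-3]  +wl: 
  step 11. node 3  ⊔preds=[-6,6]  new=[-6,4]  old=[-5,-5]  +wl: 5
  step 12. node 4  ⊔preds=[-6,6]  new=[2,6]  stable
  step 13. node 2  ⊔preds=[-6,6]  new=[6,6]  stable
  step 14. node 6  ⊔preds=[-6,6]  new=[-6,6]  stable
  step 15. node 5  ⊔preds=[-6,6]  new=[-6,6]  stable

Least fixpoint reached:
  node 0: [-6,4]
  node 1: [-6,6]
  node 2: [6,6]
  node 3: [-6,4]
  node 4: [2,6]
  node 5: [-6,6]
  node 6: [-6,6]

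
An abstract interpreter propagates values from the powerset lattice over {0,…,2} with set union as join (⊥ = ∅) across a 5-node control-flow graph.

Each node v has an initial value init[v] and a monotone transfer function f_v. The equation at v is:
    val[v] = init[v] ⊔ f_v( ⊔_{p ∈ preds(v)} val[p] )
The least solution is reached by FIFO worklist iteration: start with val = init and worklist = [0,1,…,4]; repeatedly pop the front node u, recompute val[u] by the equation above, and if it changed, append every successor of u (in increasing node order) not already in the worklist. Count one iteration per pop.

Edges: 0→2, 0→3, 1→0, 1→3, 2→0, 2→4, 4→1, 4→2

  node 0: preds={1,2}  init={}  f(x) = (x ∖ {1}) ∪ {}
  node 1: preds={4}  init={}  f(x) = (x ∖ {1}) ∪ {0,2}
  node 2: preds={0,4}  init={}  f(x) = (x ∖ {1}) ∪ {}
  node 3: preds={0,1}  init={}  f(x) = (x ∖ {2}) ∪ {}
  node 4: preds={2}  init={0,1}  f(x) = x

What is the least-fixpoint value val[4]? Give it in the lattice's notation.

Iteration log — 12 steps:
  step 1. node 0  ⊔preds={}  new={}  stable
  step 2. node 1  ⊔preds={0,1}  new={0,2}  old={}  +wl: 0
  step 3. node 2  ⊔preds={0,1}  new={0}  old={}  +wl: 
  step 4. node 3  ⊔preds={0,2}  new={0}  old={}  +wl: 
  step 5. node 4  ⊔preds={0}  new={0,1}  stable
  step 6. node 0  ⊔preds={0,2}  new={0,2}  old={}  +wl: 2,3
  step 7. node 2  ⊔preds={0,1,2}  new={0,2}  old={0}  +wl: 0,4
  step 8. node 3  ⊔preds={0,2}  new={0}  stable
  step 9. node 0  ⊔preds={0,2}  new={0,2}  stable
  step 10. node 4  ⊔preds={0,2}  new={0,1,2}  old={0,1}  +wl: 1,2
  step 11. node 1  ⊔preds={0,1,2}  new={0,2}  stable
  step 12. node 2  ⊔preds={0,1,2}  new={0,2}  stable

Least fixpoint reached:
  node 0: {0,2}
  node 1: {0,2}
  node 2: {0,2}
  node 3: {0}
  node 4: {0,1,2}

{0,1,2}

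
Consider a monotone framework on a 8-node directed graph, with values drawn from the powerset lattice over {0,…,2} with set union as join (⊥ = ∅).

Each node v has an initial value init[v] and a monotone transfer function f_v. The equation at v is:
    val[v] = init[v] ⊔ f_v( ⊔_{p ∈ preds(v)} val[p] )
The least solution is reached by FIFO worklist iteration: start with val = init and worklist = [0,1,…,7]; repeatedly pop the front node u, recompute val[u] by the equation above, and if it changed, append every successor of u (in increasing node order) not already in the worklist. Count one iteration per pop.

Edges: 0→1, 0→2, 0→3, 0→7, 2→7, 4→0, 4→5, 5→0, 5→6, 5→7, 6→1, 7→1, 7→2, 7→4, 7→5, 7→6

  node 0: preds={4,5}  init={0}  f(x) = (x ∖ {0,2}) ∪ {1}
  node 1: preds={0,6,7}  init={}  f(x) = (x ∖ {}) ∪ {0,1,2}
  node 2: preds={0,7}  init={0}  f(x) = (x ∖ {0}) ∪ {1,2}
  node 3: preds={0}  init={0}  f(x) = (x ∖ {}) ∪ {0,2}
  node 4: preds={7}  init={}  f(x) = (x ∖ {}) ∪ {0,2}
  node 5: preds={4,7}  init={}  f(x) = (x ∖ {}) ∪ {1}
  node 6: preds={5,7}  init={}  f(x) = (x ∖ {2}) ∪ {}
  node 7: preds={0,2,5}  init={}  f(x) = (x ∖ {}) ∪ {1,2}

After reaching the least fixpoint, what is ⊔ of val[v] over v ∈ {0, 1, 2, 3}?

{0,1,2}

Trace (15 dequeues):
  [1] u=0 | in {} | out {0,1} | prev {0} | push {}
  [2] u=1 | in {0,1} | out {0,1,2} | prev {} | push {}
  [3] u=2 | in {0,1} | out {0,1,2} | prev {0} | push {}
  [4] u=3 | in {0,1} | out {0,1,2} | prev {0} | push {}
  [5] u=4 | in {} | out {0,2} | prev {} | push {0}
  [6] u=5 | in {0,2} | out {0,1,2} | prev {} | push {}
  [7] u=6 | in {0,1,2} | out {0,1} | prev {} | push {1}
  [8] u=7 | in {0,1,2} | out {0,1,2} | prev {} | push {2,4,5,6}
  [9] u=0 | in {0,1,2} | out {0,1} | ==
  [10] u=1 | in {0,1,2} | out {0,1,2} | ==
  [11] u=2 | in {0,1,2} | out {0,1,2} | ==
  [12] u=4 | in {0,1,2} | out {0,1,2} | prev {0,2} | push {0}
  [13] u=5 | in {0,1,2} | out {0,1,2} | ==
  [14] u=6 | in {0,1,2} | out {0,1} | ==
  [15] u=0 | in {0,1,2} | out {0,1} | ==

Converged values:
  [0] {0,1}
  [1] {0,1,2}
  [2] {0,1,2}
  [3] {0,1,2}
  [4] {0,1,2}
  [5] {0,1,2}
  [6] {0,1}
  [7] {0,1,2}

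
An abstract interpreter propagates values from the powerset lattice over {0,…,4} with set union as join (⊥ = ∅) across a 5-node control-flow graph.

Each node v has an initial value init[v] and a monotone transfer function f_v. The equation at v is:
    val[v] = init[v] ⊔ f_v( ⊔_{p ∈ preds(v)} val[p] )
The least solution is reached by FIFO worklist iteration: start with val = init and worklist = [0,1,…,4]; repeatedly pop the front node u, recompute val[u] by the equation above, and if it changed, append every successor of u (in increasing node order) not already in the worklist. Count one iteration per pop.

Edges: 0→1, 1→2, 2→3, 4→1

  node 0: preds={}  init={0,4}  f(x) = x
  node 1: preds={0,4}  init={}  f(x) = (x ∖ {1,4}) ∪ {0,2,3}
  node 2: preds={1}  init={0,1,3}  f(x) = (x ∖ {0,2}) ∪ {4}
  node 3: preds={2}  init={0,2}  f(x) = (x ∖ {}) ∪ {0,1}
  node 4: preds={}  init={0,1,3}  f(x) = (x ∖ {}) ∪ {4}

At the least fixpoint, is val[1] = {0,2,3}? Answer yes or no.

Trace (6 dequeues):
  [1] u=0 | in {} | out {0,4} | ==
  [2] u=1 | in {0,1,3,4} | out {0,2,3} | prev {} | push {}
  [3] u=2 | in {0,2,3} | out {0,1,3,4} | prev {0,1,3} | push {}
  [4] u=3 | in {0,1,3,4} | out {0,1,2,3,4} | prev {0,2} | push {}
  [5] u=4 | in {} | out {0,1,3,4} | prev {0,1,3} | push {1}
  [6] u=1 | in {0,1,3,4} | out {0,2,3} | ==

Converged values:
  [0] {0,4}
  [1] {0,2,3}
  [2] {0,1,3,4}
  [3] {0,1,2,3,4}
  [4] {0,1,3,4}

yes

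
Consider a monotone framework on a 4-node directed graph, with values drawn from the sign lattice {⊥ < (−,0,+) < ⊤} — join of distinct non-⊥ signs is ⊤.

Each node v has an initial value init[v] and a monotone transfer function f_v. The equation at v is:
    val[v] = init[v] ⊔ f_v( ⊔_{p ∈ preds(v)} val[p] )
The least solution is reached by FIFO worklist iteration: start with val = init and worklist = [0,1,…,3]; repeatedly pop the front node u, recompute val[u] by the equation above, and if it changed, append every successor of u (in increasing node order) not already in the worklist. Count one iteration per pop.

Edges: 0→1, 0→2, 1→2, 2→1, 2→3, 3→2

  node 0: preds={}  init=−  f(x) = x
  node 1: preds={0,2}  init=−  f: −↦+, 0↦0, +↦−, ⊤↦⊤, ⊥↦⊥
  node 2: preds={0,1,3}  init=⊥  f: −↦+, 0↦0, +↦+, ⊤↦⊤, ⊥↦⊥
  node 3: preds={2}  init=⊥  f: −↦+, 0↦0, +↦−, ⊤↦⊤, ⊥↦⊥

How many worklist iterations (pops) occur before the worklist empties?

6

Trace (6 dequeues):
  [1] u=0 | in ⊥ | out − | ==
  [2] u=1 | in − | out ⊤ | prev − | push {}
  [3] u=2 | in ⊤ | out ⊤ | prev ⊥ | push {1}
  [4] u=3 | in ⊤ | out ⊤ | prev ⊥ | push {2}
  [5] u=1 | in ⊤ | out ⊤ | ==
  [6] u=2 | in ⊤ | out ⊤ | ==

Converged values:
  [0] −
  [1] ⊤
  [2] ⊤
  [3] ⊤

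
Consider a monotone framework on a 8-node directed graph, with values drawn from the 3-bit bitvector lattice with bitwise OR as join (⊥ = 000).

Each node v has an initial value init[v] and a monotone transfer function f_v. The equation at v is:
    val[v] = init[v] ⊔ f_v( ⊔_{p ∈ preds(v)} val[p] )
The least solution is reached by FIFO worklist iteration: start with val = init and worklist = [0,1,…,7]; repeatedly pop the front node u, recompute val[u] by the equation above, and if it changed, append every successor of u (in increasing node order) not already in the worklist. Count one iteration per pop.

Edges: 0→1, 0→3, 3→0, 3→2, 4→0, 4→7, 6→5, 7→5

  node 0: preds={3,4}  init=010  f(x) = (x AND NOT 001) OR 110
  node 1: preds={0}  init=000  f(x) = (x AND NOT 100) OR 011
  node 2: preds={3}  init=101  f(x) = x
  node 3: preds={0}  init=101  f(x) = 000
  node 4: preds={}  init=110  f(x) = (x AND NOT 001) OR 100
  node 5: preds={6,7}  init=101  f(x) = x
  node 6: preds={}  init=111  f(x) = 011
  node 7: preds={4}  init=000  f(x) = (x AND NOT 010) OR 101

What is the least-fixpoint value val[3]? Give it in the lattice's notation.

101

Trace (9 dequeues):
  [1] u=0 | in 111 | out 110 | prev 010 | push {}
  [2] u=1 | in 110 | out 011 | prev 000 | push {}
  [3] u=2 | in 101 | out 101 | ==
  [4] u=3 | in 110 | out 101 | ==
  [5] u=4 | in 000 | out 110 | ==
  [6] u=5 | in 111 | out 111 | prev 101 | push {}
  [7] u=6 | in 000 | out 111 | ==
  [8] u=7 | in 110 | out 101 | prev 000 | push {5}
  [9] u=5 | in 111 | out 111 | ==

Converged values:
  [0] 110
  [1] 011
  [2] 101
  [3] 101
  [4] 110
  [5] 111
  [6] 111
  [7] 101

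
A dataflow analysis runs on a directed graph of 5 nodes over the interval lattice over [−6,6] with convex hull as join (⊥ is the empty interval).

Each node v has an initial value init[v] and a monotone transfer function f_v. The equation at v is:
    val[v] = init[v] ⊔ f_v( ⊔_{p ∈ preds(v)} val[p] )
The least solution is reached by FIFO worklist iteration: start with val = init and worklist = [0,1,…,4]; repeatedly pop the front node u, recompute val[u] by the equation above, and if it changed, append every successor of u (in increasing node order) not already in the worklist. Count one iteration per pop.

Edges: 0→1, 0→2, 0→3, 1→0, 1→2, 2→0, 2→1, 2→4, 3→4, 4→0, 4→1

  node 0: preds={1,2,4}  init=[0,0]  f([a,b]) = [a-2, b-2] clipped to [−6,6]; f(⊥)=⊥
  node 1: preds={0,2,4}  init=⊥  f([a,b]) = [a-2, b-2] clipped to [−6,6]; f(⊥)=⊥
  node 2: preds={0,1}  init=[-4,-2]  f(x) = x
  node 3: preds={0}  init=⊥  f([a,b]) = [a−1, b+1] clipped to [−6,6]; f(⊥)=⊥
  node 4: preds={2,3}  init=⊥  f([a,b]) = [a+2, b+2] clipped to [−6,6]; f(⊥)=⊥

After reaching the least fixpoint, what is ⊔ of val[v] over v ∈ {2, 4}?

[-6,6]

Worklist (33 pops):
  #1 pop 0: in=[-4,-2] → [-6,0] (was [0,0]); enqueue []
  #2 pop 1: in=[-6,0] → [-6,-2] (was ⊥); enqueue [0]
  #3 pop 2: in=[-6,0] → [-6,0] (was [-4,-2]); enqueue [1]
  #4 pop 3: in=[-6,0] → [-6,1] (was ⊥); enqueue []
  #5 pop 4: in=[-6,1] → [-4,3] (was ⊥); enqueue []
  #6 pop 0: in=[-6,3] → [-6,1] (was [-6,0]); enqueue [2,3]
  #7 pop 1: in=[-6,3] → [-6,1] (was [-6,-2]); enqueue [0]
  #8 pop 2: in=[-6,1] → [-6,1] (was [-6,0]); enqueue [1,4]
  #9 pop 3: in=[-6,1] → [-6,2] (was [-6,1]); enqueue []
  #10 pop 0: in=[-6,3] → [-6,1] (no change)
  #11 pop 1: in=[-6,3] → [-6,1] (no change)
  #12 pop 4: in=[-6,2] → [-4,4] (was [-4,3]); enqueue [0,1]
  #13 pop 0: in=[-6,4] → [-6,2] (was [-6,1]); enqueue [2,3]
  #14 pop 1: in=[-6,4] → [-6,2] (was [-6,1]); enqueue [0]
  #15 pop 2: in=[-6,2] → [-6,2] (was [-6,1]); enqueue [1,4]
  #16 pop 3: in=[-6,2] → [-6,3] (was [-6,2]); enqueue []
  #17 pop 0: in=[-6,4] → [-6,2] (no change)
  #18 pop 1: in=[-6,4] → [-6,2] (no change)
  #19 pop 4: in=[-6,3] → [-4,5] (was [-4,4]); enqueue [0,1]
  #20 pop 0: in=[-6,5] → [-6,3] (was [-6,2]); enqueue [2,3]
  #21 pop 1: in=[-6,5] → [-6,3] (was [-6,2]); enqueue [0]
  #22 pop 2: in=[-6,3] → [-6,3] (was [-6,2]); enqueue [1,4]
  #23 pop 3: in=[-6,3] → [-6,4] (was [-6,3]); enqueue []
  #24 pop 0: in=[-6,5] → [-6,3] (no change)
  #25 pop 1: in=[-6,5] → [-6,3] (no change)
  #26 pop 4: in=[-6,4] → [-4,6] (was [-4,5]); enqueue [0,1]
  #27 pop 0: in=[-6,6] → [-6,4] (was [-6,3]); enqueue [2,3]
  #28 pop 1: in=[-6,6] → [-6,4] (was [-6,3]); enqueue [0]
  #29 pop 2: in=[-6,4] → [-6,4] (was [-6,3]); enqueue [1,4]
  #30 pop 3: in=[-6,4] → [-6,5] (was [-6,4]); enqueue []
  #31 pop 0: in=[-6,6] → [-6,4] (no change)
  #32 pop 1: in=[-6,6] → [-6,4] (no change)
  #33 pop 4: in=[-6,5] → [-4,6] (no change)

Fixpoint:
  val[0] = [-6,4]
  val[1] = [-6,4]
  val[2] = [-6,4]
  val[3] = [-6,5]
  val[4] = [-4,6]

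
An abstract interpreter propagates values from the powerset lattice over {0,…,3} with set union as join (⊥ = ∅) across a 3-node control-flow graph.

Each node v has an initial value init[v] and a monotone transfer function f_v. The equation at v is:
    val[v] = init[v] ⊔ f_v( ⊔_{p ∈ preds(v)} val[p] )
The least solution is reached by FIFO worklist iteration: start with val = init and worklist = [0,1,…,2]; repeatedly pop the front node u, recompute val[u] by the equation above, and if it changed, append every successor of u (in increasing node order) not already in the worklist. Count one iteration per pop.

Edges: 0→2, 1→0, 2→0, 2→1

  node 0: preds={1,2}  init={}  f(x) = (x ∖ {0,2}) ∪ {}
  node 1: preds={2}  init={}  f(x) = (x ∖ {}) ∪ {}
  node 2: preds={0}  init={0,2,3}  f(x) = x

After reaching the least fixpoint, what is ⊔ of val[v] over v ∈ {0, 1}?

{0,2,3}

Trace (4 dequeues):
  [1] u=0 | in {0,2,3} | out {3} | prev {} | push {}
  [2] u=1 | in {0,2,3} | out {0,2,3} | prev {} | push {0}
  [3] u=2 | in {3} | out {0,2,3} | ==
  [4] u=0 | in {0,2,3} | out {3} | ==

Converged values:
  [0] {3}
  [1] {0,2,3}
  [2] {0,2,3}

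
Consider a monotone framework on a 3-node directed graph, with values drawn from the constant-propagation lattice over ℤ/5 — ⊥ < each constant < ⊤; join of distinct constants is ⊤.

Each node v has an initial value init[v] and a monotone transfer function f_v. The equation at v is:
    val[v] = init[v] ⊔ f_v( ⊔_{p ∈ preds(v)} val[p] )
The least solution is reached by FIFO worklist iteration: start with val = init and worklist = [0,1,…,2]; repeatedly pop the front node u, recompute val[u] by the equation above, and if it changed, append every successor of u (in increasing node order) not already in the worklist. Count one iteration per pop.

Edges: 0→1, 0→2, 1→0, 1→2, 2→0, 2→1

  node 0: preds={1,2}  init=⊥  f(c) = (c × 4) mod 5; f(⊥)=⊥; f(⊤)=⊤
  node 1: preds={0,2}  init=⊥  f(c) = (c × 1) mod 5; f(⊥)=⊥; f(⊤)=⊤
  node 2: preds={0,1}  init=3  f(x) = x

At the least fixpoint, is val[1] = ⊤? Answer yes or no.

Trace (6 dequeues):
  [1] u=0 | in 3 | out 2 | prev ⊥ | push {}
  [2] u=1 | in ⊤ | out ⊤ | prev ⊥ | push {0}
  [3] u=2 | in ⊤ | out ⊤ | prev 3 | push {1}
  [4] u=0 | in ⊤ | out ⊤ | prev 2 | push {2}
  [5] u=1 | in ⊤ | out ⊤ | ==
  [6] u=2 | in ⊤ | out ⊤ | ==

Converged values:
  [0] ⊤
  [1] ⊤
  [2] ⊤

yes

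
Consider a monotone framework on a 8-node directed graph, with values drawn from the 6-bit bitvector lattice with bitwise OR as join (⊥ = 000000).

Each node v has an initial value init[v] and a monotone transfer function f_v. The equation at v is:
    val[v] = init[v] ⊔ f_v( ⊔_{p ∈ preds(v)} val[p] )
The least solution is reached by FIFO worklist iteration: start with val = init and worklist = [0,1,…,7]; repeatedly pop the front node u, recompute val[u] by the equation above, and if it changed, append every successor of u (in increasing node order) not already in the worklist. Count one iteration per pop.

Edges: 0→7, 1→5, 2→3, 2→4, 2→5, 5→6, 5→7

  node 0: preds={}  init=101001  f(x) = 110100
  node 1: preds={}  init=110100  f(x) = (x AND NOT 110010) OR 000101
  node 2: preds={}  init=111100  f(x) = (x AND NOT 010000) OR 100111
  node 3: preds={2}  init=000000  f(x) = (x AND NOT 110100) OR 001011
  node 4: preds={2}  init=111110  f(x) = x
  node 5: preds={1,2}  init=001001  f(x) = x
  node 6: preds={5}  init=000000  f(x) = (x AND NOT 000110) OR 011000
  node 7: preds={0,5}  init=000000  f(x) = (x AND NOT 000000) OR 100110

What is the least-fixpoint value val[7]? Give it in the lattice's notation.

Iteration log — 8 steps:
  step 1. node 0  ⊔preds=000000  new=111101  old=101001  +wl: 
  step 2. node 1  ⊔preds=000000  new=110101  old=110100  +wl: 
  step 3. node 2  ⊔preds=000000  new=111111  old=111100  +wl: 
  step 4. node 3  ⊔preds=111111  new=001011  old=000000  +wl: 
  step 5. node 4  ⊔preds=111111  new=111111  old=111110  +wl: 
  step 6. node 5  ⊔preds=111111  new=111111  old=001001  +wl: 
  step 7. node 6  ⊔preds=111111  new=111001  old=000000  +wl: 
  step 8. node 7  ⊔preds=111111  new=111111  old=000000  +wl: 

Least fixpoint reached:
  node 0: 111101
  node 1: 110101
  node 2: 111111
  node 3: 001011
  node 4: 111111
  node 5: 111111
  node 6: 111001
  node 7: 111111

111111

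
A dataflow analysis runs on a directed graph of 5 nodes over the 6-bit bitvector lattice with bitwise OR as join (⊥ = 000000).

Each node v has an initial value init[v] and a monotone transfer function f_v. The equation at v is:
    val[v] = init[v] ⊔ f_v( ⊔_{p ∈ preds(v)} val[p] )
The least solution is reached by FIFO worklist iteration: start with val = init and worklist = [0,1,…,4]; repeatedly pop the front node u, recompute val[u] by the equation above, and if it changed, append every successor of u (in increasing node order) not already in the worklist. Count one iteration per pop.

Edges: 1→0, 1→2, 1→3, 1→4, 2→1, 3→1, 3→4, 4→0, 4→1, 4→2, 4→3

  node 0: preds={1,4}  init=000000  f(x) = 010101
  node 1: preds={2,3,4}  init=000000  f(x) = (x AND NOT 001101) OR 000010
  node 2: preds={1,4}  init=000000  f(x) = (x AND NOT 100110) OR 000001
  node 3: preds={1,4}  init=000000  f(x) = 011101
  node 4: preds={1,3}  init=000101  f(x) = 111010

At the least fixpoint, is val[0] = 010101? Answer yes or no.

yes

Trace (12 dequeues):
  [1] u=0 | in 000101 | out 010101 | prev 000000 | push {}
  [2] u=1 | in 000101 | out 000010 | prev 000000 | push {0}
  [3] u=2 | in 000111 | out 000001 | prev 000000 | push {1}
  [4] u=3 | in 000111 | out 011101 | prev 000000 | push {}
  [5] u=4 | in 011111 | out 111111 | prev 000101 | push {2,3}
  [6] u=0 | in 111111 | out 010101 | ==
  [7] u=1 | in 111111 | out 110010 | prev 000010 | push {0,4}
  [8] u=2 | in 111111 | out 011001 | prev 000001 | push {1}
  [9] u=3 | in 111111 | out 011101 | ==
  [10] u=0 | in 111111 | out 010101 | ==
  [11] u=4 | in 111111 | out 111111 | ==
  [12] u=1 | in 111111 | out 110010 | ==

Converged values:
  [0] 010101
  [1] 110010
  [2] 011001
  [3] 011101
  [4] 111111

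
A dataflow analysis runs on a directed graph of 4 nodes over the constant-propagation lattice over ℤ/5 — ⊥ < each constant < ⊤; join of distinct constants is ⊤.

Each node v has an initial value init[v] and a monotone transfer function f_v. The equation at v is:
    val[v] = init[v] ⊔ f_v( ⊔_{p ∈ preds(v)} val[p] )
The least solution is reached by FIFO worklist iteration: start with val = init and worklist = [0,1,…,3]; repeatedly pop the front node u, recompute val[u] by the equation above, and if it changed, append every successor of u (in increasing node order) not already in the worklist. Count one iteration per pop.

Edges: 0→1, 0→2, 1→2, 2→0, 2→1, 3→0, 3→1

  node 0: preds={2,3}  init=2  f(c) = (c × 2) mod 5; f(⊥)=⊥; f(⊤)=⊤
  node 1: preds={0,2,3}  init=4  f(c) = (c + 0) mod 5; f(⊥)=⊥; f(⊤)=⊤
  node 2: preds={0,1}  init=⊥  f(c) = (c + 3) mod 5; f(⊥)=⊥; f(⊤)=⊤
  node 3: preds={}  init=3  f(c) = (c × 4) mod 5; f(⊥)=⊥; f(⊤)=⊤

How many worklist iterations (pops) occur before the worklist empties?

Worklist (6 pops):
  #1 pop 0: in=3 → ⊤ (was 2); enqueue []
  #2 pop 1: in=⊤ → ⊤ (was 4); enqueue []
  #3 pop 2: in=⊤ → ⊤ (was ⊥); enqueue [0,1]
  #4 pop 3: in=⊥ → 3 (no change)
  #5 pop 0: in=⊤ → ⊤ (no change)
  #6 pop 1: in=⊤ → ⊤ (no change)

Fixpoint:
  val[0] = ⊤
  val[1] = ⊤
  val[2] = ⊤
  val[3] = 3

6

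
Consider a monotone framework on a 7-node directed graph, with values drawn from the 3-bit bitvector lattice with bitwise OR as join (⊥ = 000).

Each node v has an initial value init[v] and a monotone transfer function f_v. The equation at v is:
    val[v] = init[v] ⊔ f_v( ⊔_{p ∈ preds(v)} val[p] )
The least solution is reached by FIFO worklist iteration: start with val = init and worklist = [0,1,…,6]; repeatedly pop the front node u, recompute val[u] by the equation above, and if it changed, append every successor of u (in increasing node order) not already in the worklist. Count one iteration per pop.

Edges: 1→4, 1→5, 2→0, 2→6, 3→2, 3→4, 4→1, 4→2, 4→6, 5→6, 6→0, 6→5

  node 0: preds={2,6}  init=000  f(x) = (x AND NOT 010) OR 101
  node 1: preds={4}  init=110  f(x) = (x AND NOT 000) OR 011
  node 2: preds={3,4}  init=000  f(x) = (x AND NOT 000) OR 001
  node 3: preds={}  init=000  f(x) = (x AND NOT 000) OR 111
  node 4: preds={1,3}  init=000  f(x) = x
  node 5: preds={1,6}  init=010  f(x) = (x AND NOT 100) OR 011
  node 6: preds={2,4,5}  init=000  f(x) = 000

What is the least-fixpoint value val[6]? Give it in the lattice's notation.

000

Iteration log — 12 steps:
  step 1. node 0  ⊔preds=000  new=101  old=000  +wl: 
  step 2. node 1  ⊔preds=000  new=111  old=110  +wl: 
  step 3. node 2  ⊔preds=000  new=001  old=000  +wl: 0
  step 4. node 3  ⊔preds=000  new=111  old=000  +wl: 2
  step 5. node 4  ⊔preds=111  new=111  old=000  +wl: 1
  step 6. node 5  ⊔preds=111  new=011  old=010  +wl: 
  step 7. node 6  ⊔preds=111  new=000  stable
  step 8. node 0  ⊔preds=001  new=101  stable
  step 9. node 2  ⊔preds=111  new=111  old=001  +wl: 0,6
  step 10. node 1  ⊔preds=111  new=111  stable
  step 11. node 0  ⊔preds=111  new=101  stable
  step 12. node 6  ⊔preds=111  new=000  stable

Least fixpoint reached:
  node 0: 101
  node 1: 111
  node 2: 111
  node 3: 111
  node 4: 111
  node 5: 011
  node 6: 000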